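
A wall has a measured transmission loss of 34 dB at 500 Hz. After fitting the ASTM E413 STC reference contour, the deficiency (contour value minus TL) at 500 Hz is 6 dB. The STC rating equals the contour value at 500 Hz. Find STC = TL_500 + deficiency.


By ASTM E413, STC = value of the fitted reference contour at 500 Hz.
Contour value at 500 Hz = TL_500 + deficiency = 34 + 6 = 40
STC = 40


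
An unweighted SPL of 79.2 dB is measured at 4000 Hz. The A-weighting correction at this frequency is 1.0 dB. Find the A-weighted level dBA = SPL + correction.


A-weighting table: 4000 Hz -> 1.0 dB correction
SPL_A = SPL + correction = 79.2 + (1.0) = 80.2 dBA


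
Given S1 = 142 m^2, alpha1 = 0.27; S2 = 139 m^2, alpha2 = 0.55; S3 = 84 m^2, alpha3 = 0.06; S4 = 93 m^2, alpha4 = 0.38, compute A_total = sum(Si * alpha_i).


142 * 0.27 = 38.34
139 * 0.55 = 76.45
84 * 0.06 = 5.04
93 * 0.38 = 35.34
A_total = 38.34 + 76.45 + 5.04 + 35.34 = 155.17 m^2


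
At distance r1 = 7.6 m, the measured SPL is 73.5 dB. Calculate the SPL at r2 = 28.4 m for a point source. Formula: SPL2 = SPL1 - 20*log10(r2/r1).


r2/r1 = 28.4/7.6 = 3.73684
Correction = 20*log10(3.73684) = 11.4501 dB
SPL2 = 73.5 - 11.4501 = 62.05 dB


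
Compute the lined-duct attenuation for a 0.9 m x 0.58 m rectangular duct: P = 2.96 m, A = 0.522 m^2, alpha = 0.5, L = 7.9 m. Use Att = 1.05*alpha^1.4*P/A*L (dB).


alpha^1.4 = 0.5^1.4 = 0.378929
Attenuation rate = 1.05 * alpha^1.4 * P / A
= 1.05 * 0.378929 * 2.96 / 0.522 = 2.25615 dB/m
Total Att = 2.25615 * 7.9 = 17.824 dB


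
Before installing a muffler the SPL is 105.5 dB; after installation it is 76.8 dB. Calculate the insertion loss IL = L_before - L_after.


Insertion loss = SPL without muffler - SPL with muffler
IL = 105.5 - 76.8 = 28.7 dB


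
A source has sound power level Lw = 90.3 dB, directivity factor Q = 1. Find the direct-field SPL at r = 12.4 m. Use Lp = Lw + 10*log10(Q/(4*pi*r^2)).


4*pi*r^2 = 4*pi*12.4^2 = 1932.21 m^2
Q / (4*pi*r^2) = 1 / 1932.21 = 0.000517542
Lp = 90.3 + 10*log10(0.000517542) = 57.439 dB


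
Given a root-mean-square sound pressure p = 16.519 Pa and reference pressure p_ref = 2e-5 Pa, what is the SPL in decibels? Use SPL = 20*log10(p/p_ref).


p / p_ref = 16.519 / 2e-5 = 825950
SPL = 20 * log10(825950) = 118.34 dB


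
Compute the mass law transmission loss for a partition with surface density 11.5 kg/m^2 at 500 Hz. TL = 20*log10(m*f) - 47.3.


m * f = 11.5 * 500 = 5750
20*log10(5750) = 75.1934 dB
TL = 75.1934 - 47.3 = 27.893 dB


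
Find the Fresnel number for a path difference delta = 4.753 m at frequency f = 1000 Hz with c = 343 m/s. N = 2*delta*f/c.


N = 2*delta*f/c = 2*delta/lambda, where lambda = c/f
lambda = 343 / 1000 = 0.343 m
N = 2 * 4.753 / 0.343 = 27.714


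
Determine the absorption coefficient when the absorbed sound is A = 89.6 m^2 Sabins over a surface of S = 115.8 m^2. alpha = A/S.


Absorption coefficient = absorbed power / incident power
alpha = A / S = 89.6 / 115.8 = 0.77375


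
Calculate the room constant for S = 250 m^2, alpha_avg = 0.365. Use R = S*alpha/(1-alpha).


R = 250 * 0.365 / (1 - 0.365) = 143.7 m^2


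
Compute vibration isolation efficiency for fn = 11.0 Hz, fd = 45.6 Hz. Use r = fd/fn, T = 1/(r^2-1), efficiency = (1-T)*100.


r = 45.6 / 11.0 = 4.14545
r^2 - 1 = 4.14545^2 - 1 = 16.1848
T = 1/16.1848 = 0.0617864
Efficiency = (1 - 0.0617864)*100 = 93.821 %


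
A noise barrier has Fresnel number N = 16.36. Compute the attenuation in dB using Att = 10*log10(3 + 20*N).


3 + 20*N = 3 + 20*16.36 = 330.2
Att = 10*log10(330.2) = 25.188 dB


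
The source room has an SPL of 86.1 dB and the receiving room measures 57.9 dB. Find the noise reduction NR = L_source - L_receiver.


NR = L_source - L_receiver (difference between source and receiving room levels)
NR = 86.1 - 57.9 = 28.2 dB


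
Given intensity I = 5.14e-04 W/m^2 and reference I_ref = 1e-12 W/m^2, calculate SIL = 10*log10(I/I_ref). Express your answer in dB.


I / I_ref = 5.14e-04 / 1e-12 = 5.14e+08
SIL = 10 * log10(5.14e+08) = 87.11 dB


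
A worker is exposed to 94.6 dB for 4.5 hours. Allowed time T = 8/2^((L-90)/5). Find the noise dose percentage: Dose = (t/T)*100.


T_allowed = 8 / 2^((94.6 - 90)/5) = 4.22807 hr
Dose = 4.5 / 4.22807 * 100 = 106.43 %


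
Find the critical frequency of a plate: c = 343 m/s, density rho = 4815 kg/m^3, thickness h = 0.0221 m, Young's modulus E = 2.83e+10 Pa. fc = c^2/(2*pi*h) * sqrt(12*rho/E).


12*rho/E = 12*4815/2.83e+10 = 2.0417e-06
sqrt(12*rho/E) = sqrt(2.0417e-06) = 0.00142888
c^2/(2*pi*h) = 343^2/(2*pi*0.0221) = 847259
fc = 847259 * 0.00142888 = 1210.6 Hz


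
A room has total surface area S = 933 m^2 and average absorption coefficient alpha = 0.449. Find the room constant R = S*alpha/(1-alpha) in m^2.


R = 933 * 0.449 / (1 - 0.449) = 760.28 m^2


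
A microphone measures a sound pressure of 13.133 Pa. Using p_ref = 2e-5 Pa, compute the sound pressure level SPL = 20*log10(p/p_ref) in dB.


p / p_ref = 13.133 / 2e-5 = 656650
SPL = 20 * log10(656650) = 116.35 dB


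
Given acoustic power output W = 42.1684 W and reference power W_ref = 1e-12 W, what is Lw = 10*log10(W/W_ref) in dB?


W / W_ref = 42.1684 / 1e-12 = 4.21684e+13
Lw = 10 * log10(4.21684e+13) = 136.25 dB


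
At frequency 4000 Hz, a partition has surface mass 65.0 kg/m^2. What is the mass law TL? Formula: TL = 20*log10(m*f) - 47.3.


m * f = 65.0 * 4000 = 260000
20*log10(260000) = 108.299 dB
TL = 108.299 - 47.3 = 60.999 dB


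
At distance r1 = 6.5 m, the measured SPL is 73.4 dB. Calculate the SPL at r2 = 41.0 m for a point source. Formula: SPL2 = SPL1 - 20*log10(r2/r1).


r2/r1 = 41.0/6.5 = 6.30769
Correction = 20*log10(6.30769) = 15.9974 dB
SPL2 = 73.4 - 15.9974 = 57.403 dB


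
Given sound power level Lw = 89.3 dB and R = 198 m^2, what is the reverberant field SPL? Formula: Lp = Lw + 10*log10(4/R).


4/R = 4/198 = 0.020202
Lp = 89.3 + 10*log10(0.020202) = 72.354 dB


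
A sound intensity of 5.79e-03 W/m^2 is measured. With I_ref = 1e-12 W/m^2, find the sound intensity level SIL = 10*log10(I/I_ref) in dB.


I / I_ref = 5.79e-03 / 1e-12 = 5.79e+09
SIL = 10 * log10(5.79e+09) = 97.627 dB


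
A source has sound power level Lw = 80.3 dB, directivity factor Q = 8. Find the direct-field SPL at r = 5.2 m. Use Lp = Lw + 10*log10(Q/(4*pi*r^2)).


4*pi*r^2 = 4*pi*5.2^2 = 339.795 m^2
Q / (4*pi*r^2) = 8 / 339.795 = 0.0235436
Lp = 80.3 + 10*log10(0.0235436) = 64.019 dB


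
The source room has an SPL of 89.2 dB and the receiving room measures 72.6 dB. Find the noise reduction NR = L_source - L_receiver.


NR = L_source - L_receiver (difference between source and receiving room levels)
NR = 89.2 - 72.6 = 16.6 dB


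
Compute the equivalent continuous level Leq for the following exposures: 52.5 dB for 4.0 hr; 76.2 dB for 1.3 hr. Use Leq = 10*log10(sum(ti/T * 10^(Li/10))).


T_total = 4.0 + 1.3 = 5.3 hr
(4.0/5.3) * 10^(52.5/10) = 134210
(1.3/5.3) * 10^(76.2/10) = 1.02251e+07
Sum = 134210 + 1.02251e+07 = 1.03593e+07
Leq = 10*log10(1.03593e+07) = 70.153 dB


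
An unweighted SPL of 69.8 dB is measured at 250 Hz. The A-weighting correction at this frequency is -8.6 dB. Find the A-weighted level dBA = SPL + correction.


A-weighting table: 250 Hz -> -8.6 dB correction
SPL_A = SPL + correction = 69.8 + (-8.6) = 61.2 dBA


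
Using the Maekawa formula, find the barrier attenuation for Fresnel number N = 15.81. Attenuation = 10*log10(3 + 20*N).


3 + 20*N = 3 + 20*15.81 = 319.2
Att = 10*log10(319.2) = 25.041 dB


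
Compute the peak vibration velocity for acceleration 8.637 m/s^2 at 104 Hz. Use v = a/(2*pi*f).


omega = 2*pi*f = 2*pi*104 = 653.451 rad/s
v = a / omega = 8.637 / 653.451 = 0.013218 m/s


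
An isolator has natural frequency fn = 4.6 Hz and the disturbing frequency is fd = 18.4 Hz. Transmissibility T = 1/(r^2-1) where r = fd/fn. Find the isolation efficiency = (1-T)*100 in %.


r = 18.4 / 4.6 = 4
r^2 - 1 = 4^2 - 1 = 15
T = 1/15 = 0.0666667
Efficiency = (1 - 0.0666667)*100 = 93.333 %


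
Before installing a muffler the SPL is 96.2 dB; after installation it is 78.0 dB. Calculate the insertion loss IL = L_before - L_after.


Insertion loss = SPL without muffler - SPL with muffler
IL = 96.2 - 78.0 = 18.2 dB


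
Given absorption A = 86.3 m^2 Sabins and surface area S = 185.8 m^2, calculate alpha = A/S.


Absorption coefficient = absorbed power / incident power
alpha = A / S = 86.3 / 185.8 = 0.46448


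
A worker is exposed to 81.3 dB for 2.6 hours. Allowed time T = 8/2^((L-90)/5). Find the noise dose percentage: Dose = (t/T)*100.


T_allowed = 8 / 2^((81.3 - 90)/5) = 26.7228 hr
Dose = 2.6 / 26.7228 * 100 = 9.7295 %


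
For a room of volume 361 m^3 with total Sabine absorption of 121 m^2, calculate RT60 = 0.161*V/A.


RT60 = 0.161 * 361 / 121 = 0.48034 s


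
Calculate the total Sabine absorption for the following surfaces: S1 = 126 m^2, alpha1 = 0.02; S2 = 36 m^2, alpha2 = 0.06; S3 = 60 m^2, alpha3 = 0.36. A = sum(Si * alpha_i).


126 * 0.02 = 2.52
36 * 0.06 = 2.16
60 * 0.36 = 21.6
A_total = 2.52 + 2.16 + 21.6 = 26.28 m^2


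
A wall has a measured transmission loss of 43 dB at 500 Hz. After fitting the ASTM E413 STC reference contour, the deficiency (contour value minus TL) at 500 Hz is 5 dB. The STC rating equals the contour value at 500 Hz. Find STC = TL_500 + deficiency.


By ASTM E413, STC = value of the fitted reference contour at 500 Hz.
Contour value at 500 Hz = TL_500 + deficiency = 43 + 5 = 48
STC = 48


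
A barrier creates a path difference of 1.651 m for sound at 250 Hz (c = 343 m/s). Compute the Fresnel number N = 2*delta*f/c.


N = 2*delta*f/c = 2*delta/lambda, where lambda = c/f
lambda = 343 / 250 = 1.372 m
N = 2 * 1.651 / 1.372 = 2.4067


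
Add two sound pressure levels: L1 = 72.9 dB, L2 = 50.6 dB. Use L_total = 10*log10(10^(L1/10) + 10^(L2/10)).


10^(72.9/10) = 1.94984e+07
10^(50.6/10) = 114815
Sum = 1.94984e+07 + 114815 = 1.96132e+07
L_total = 10*log10(1.96132e+07) = 72.925 dB


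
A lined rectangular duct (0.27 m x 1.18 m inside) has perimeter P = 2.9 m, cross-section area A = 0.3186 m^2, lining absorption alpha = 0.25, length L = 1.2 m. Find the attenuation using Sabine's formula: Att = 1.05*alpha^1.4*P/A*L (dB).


alpha^1.4 = 0.25^1.4 = 0.143587
Attenuation rate = 1.05 * alpha^1.4 * P / A
= 1.05 * 0.143587 * 2.9 / 0.3186 = 1.37232 dB/m
Total Att = 1.37232 * 1.2 = 1.6468 dB


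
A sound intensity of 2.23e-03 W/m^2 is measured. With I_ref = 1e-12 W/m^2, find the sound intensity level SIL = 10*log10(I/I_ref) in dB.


I / I_ref = 2.23e-03 / 1e-12 = 2.23e+09
SIL = 10 * log10(2.23e+09) = 93.483 dB


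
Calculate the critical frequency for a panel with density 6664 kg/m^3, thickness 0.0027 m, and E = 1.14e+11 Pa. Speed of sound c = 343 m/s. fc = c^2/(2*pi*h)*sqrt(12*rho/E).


12*rho/E = 12*6664/1.14e+11 = 7.01474e-07
sqrt(12*rho/E) = sqrt(7.01474e-07) = 0.00083754
c^2/(2*pi*h) = 343^2/(2*pi*0.0027) = 6.93497e+06
fc = 6.93497e+06 * 0.00083754 = 5808.3 Hz


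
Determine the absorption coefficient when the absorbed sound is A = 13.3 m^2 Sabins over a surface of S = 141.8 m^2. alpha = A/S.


Absorption coefficient = absorbed power / incident power
alpha = A / S = 13.3 / 141.8 = 0.093794


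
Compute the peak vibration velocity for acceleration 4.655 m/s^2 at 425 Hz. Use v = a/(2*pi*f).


omega = 2*pi*f = 2*pi*425 = 2670.35 rad/s
v = a / omega = 4.655 / 2670.35 = 0.0017432 m/s


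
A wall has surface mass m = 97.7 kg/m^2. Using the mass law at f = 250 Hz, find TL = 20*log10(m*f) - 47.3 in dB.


m * f = 97.7 * 250 = 24425
20*log10(24425) = 87.7567 dB
TL = 87.7567 - 47.3 = 40.457 dB


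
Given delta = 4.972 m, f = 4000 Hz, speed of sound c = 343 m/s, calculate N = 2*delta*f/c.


N = 2*delta*f/c = 2*delta/lambda, where lambda = c/f
lambda = 343 / 4000 = 0.08575 m
N = 2 * 4.972 / 0.08575 = 115.97


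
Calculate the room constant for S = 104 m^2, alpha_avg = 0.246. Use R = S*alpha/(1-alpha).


R = 104 * 0.246 / (1 - 0.246) = 33.931 m^2


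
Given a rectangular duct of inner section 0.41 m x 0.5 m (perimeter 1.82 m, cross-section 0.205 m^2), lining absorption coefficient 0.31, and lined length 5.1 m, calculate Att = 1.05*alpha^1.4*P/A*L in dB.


alpha^1.4 = 0.31^1.4 = 0.194047
Attenuation rate = 1.05 * alpha^1.4 * P / A
= 1.05 * 0.194047 * 1.82 / 0.205 = 1.8089 dB/m
Total Att = 1.8089 * 5.1 = 9.2254 dB


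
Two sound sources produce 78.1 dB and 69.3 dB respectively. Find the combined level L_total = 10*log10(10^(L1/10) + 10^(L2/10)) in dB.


10^(78.1/10) = 6.45654e+07
10^(69.3/10) = 8.51138e+06
Sum = 6.45654e+07 + 8.51138e+06 = 7.30768e+07
L_total = 10*log10(7.30768e+07) = 78.638 dB


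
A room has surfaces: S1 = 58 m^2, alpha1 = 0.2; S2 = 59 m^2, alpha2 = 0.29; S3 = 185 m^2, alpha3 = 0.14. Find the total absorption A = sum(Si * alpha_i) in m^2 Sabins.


58 * 0.2 = 11.6
59 * 0.29 = 17.11
185 * 0.14 = 25.9
A_total = 11.6 + 17.11 + 25.9 = 54.61 m^2


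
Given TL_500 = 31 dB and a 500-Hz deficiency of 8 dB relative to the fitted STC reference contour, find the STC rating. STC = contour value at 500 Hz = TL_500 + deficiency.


By ASTM E413, STC = value of the fitted reference contour at 500 Hz.
Contour value at 500 Hz = TL_500 + deficiency = 31 + 8 = 39
STC = 39


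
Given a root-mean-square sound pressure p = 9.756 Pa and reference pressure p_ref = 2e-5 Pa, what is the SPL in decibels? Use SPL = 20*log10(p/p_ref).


p / p_ref = 9.756 / 2e-5 = 487800
SPL = 20 * log10(487800) = 113.76 dB


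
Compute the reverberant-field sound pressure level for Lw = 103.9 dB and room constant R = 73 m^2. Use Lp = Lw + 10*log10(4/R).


4/R = 4/73 = 0.0547945
Lp = 103.9 + 10*log10(0.0547945) = 91.287 dB


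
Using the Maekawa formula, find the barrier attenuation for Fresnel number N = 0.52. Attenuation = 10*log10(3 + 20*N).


3 + 20*N = 3 + 20*0.52 = 13.4
Att = 10*log10(13.4) = 11.271 dB


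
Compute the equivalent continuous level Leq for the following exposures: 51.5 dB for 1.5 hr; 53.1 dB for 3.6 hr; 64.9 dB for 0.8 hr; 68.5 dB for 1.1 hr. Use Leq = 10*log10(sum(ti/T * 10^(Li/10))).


T_total = 1.5 + 3.6 + 0.8 + 1.1 = 7.0 hr
(1.5/7.0) * 10^(51.5/10) = 30268.7
(3.6/7.0) * 10^(53.1/10) = 105004
(0.8/7.0) * 10^(64.9/10) = 353177
(1.1/7.0) * 10^(68.5/10) = 1.11249e+06
Sum = 30268.7 + 105004 + 353177 + 1.11249e+06 = 1.60094e+06
Leq = 10*log10(1.60094e+06) = 62.044 dB


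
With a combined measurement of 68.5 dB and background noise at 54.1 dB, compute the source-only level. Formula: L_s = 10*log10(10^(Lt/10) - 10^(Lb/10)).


10^(68.5/10) = 7.07946e+06
10^(54.1/10) = 257040
Difference = 7.07946e+06 - 257040 = 6.82242e+06
L_source = 10*log10(6.82242e+06) = 68.339 dB


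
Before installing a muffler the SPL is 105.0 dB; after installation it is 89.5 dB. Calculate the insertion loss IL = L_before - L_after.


Insertion loss = SPL without muffler - SPL with muffler
IL = 105.0 - 89.5 = 15.5 dB


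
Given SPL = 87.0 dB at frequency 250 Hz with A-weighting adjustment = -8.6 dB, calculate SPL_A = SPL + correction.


A-weighting table: 250 Hz -> -8.6 dB correction
SPL_A = SPL + correction = 87.0 + (-8.6) = 78.4 dBA


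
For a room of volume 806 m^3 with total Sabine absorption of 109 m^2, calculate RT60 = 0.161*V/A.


RT60 = 0.161 * 806 / 109 = 1.1905 s


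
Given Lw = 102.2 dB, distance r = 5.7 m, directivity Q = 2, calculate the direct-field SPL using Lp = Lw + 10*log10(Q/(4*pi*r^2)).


4*pi*r^2 = 4*pi*5.7^2 = 408.281 m^2
Q / (4*pi*r^2) = 2 / 408.281 = 0.00489859
Lp = 102.2 + 10*log10(0.00489859) = 79.101 dB


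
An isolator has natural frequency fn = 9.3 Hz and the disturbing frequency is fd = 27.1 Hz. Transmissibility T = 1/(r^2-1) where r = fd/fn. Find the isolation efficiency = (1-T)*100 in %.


r = 27.1 / 9.3 = 2.91398
r^2 - 1 = 2.91398^2 - 1 = 7.49128
T = 1/7.49128 = 0.133489
Efficiency = (1 - 0.133489)*100 = 86.651 %


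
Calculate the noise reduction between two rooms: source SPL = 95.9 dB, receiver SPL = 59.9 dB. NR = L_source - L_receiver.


NR = L_source - L_receiver (difference between source and receiving room levels)
NR = 95.9 - 59.9 = 36 dB


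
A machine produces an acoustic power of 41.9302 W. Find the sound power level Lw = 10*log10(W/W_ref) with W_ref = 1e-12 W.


W / W_ref = 41.9302 / 1e-12 = 4.19302e+13
Lw = 10 * log10(4.19302e+13) = 136.23 dB


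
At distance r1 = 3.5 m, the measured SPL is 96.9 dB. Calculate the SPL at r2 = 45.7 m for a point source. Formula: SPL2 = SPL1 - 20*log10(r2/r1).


r2/r1 = 45.7/3.5 = 13.0571
Correction = 20*log10(13.0571) = 22.3169 dB
SPL2 = 96.9 - 22.3169 = 74.583 dB


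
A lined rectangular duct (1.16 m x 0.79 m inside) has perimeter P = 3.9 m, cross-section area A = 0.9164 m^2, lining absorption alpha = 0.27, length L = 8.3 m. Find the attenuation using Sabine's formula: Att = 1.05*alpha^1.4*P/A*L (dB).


alpha^1.4 = 0.27^1.4 = 0.159922
Attenuation rate = 1.05 * alpha^1.4 * P / A
= 1.05 * 0.159922 * 3.9 / 0.9164 = 0.714623 dB/m
Total Att = 0.714623 * 8.3 = 5.9314 dB


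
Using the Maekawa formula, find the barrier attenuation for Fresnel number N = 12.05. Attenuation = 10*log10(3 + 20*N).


3 + 20*N = 3 + 20*12.05 = 244
Att = 10*log10(244) = 23.874 dB


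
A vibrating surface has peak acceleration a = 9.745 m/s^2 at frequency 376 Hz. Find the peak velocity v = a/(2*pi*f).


omega = 2*pi*f = 2*pi*376 = 2362.48 rad/s
v = a / omega = 9.745 / 2362.48 = 0.0041249 m/s


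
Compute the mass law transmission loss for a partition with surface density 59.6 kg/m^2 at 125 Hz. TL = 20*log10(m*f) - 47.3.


m * f = 59.6 * 125 = 7450
20*log10(7450) = 77.4431 dB
TL = 77.4431 - 47.3 = 30.143 dB


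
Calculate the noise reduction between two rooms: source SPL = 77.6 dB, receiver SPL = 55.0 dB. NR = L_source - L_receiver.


NR = L_source - L_receiver (difference between source and receiving room levels)
NR = 77.6 - 55.0 = 22.6 dB


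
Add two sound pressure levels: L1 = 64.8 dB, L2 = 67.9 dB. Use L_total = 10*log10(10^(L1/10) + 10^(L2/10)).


10^(64.8/10) = 3.01995e+06
10^(67.9/10) = 6.16595e+06
Sum = 3.01995e+06 + 6.16595e+06 = 9.1859e+06
L_total = 10*log10(9.1859e+06) = 69.631 dB


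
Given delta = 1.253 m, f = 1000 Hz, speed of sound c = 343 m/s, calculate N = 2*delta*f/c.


N = 2*delta*f/c = 2*delta/lambda, where lambda = c/f
lambda = 343 / 1000 = 0.343 m
N = 2 * 1.253 / 0.343 = 7.3061


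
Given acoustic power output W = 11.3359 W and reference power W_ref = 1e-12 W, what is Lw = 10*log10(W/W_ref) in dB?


W / W_ref = 11.3359 / 1e-12 = 1.13359e+13
Lw = 10 * log10(1.13359e+13) = 130.54 dB


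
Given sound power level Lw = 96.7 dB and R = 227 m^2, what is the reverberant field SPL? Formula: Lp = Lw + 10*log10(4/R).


4/R = 4/227 = 0.0176211
Lp = 96.7 + 10*log10(0.0176211) = 79.16 dB


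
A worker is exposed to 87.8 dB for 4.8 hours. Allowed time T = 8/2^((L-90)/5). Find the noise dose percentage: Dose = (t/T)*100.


T_allowed = 8 / 2^((87.8 - 90)/5) = 10.8528 hr
Dose = 4.8 / 10.8528 * 100 = 44.228 %


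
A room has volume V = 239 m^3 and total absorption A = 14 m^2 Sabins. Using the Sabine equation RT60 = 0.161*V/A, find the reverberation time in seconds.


RT60 = 0.161 * 239 / 14 = 2.7485 s


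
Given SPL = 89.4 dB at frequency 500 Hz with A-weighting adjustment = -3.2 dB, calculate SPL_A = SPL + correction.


A-weighting table: 500 Hz -> -3.2 dB correction
SPL_A = SPL + correction = 89.4 + (-3.2) = 86.2 dBA


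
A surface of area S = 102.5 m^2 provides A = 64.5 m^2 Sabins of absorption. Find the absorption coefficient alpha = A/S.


Absorption coefficient = absorbed power / incident power
alpha = A / S = 64.5 / 102.5 = 0.62927


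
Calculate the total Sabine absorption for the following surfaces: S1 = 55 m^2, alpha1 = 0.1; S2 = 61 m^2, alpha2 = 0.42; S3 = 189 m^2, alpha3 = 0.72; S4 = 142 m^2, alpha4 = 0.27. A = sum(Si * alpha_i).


55 * 0.1 = 5.5
61 * 0.42 = 25.62
189 * 0.72 = 136.08
142 * 0.27 = 38.34
A_total = 5.5 + 25.62 + 136.08 + 38.34 = 205.54 m^2


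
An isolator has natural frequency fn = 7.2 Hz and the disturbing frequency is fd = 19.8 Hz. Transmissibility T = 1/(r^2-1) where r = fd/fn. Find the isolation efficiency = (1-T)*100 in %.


r = 19.8 / 7.2 = 2.75
r^2 - 1 = 2.75^2 - 1 = 6.5625
T = 1/6.5625 = 0.152381
Efficiency = (1 - 0.152381)*100 = 84.762 %


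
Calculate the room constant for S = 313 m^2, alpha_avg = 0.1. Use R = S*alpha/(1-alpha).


R = 313 * 0.1 / (1 - 0.1) = 34.778 m^2


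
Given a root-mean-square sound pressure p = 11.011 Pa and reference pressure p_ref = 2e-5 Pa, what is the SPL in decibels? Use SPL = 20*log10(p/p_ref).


p / p_ref = 11.011 / 2e-5 = 550550
SPL = 20 * log10(550550) = 114.82 dB


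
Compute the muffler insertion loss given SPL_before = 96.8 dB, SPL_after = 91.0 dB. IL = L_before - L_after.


Insertion loss = SPL without muffler - SPL with muffler
IL = 96.8 - 91.0 = 5.8 dB


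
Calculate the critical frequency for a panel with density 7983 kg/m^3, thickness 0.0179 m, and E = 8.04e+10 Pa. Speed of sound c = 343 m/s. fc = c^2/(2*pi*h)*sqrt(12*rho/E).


12*rho/E = 12*7983/8.04e+10 = 1.19149e-06
sqrt(12*rho/E) = sqrt(1.19149e-06) = 0.00109155
c^2/(2*pi*h) = 343^2/(2*pi*0.0179) = 1.04606e+06
fc = 1.04606e+06 * 0.00109155 = 1141.8 Hz


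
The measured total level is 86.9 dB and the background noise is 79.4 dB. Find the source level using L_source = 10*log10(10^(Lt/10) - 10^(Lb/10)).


10^(86.9/10) = 4.89779e+08
10^(79.4/10) = 8.70964e+07
Difference = 4.89779e+08 - 8.70964e+07 = 4.02683e+08
L_source = 10*log10(4.02683e+08) = 86.05 dB


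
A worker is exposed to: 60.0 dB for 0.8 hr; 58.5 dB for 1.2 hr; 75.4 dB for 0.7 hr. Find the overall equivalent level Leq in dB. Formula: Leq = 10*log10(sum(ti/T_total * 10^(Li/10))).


T_total = 0.8 + 1.2 + 0.7 = 2.7 hr
(0.8/2.7) * 10^(60.0/10) = 296296
(1.2/2.7) * 10^(58.5/10) = 314643
(0.7/2.7) * 10^(75.4/10) = 8.98947e+06
Sum = 296296 + 314643 + 8.98947e+06 = 9.60041e+06
Leq = 10*log10(9.60041e+06) = 69.823 dB


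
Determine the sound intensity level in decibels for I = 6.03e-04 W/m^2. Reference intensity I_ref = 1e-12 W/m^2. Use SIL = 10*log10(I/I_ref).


I / I_ref = 6.03e-04 / 1e-12 = 6.03e+08
SIL = 10 * log10(6.03e+08) = 87.803 dB


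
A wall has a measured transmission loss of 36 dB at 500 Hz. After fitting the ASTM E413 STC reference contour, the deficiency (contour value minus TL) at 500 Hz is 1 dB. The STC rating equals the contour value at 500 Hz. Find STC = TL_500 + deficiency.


By ASTM E413, STC = value of the fitted reference contour at 500 Hz.
Contour value at 500 Hz = TL_500 + deficiency = 36 + 1 = 37
STC = 37


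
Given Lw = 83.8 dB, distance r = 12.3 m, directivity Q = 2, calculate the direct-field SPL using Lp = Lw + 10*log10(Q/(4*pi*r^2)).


4*pi*r^2 = 4*pi*12.3^2 = 1901.17 m^2
Q / (4*pi*r^2) = 2 / 1901.17 = 0.00105198
Lp = 83.8 + 10*log10(0.00105198) = 54.02 dB


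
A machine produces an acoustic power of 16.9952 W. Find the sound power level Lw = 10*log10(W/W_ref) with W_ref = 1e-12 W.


W / W_ref = 16.9952 / 1e-12 = 1.69952e+13
Lw = 10 * log10(1.69952e+13) = 132.3 dB


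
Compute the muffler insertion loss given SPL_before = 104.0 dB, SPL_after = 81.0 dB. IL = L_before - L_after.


Insertion loss = SPL without muffler - SPL with muffler
IL = 104.0 - 81.0 = 23 dB


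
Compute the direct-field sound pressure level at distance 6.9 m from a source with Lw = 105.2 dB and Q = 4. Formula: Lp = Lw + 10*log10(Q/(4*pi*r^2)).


4*pi*r^2 = 4*pi*6.9^2 = 598.285 m^2
Q / (4*pi*r^2) = 4 / 598.285 = 0.00668578
Lp = 105.2 + 10*log10(0.00668578) = 83.452 dB


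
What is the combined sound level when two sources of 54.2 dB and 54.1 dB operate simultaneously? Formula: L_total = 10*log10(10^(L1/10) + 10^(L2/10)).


10^(54.2/10) = 263027
10^(54.1/10) = 257040
Sum = 263027 + 257040 = 520067
L_total = 10*log10(520067) = 57.161 dB


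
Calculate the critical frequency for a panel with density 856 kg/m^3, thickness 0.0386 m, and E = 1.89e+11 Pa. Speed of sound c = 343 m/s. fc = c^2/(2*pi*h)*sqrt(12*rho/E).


12*rho/E = 12*856/1.89e+11 = 5.43492e-08
sqrt(12*rho/E) = sqrt(5.43492e-08) = 0.000233129
c^2/(2*pi*h) = 343^2/(2*pi*0.0386) = 485089
fc = 485089 * 0.000233129 = 113.09 Hz


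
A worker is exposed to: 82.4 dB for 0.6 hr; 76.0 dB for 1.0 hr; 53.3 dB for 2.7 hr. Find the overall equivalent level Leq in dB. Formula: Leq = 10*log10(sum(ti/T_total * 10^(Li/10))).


T_total = 0.6 + 1.0 + 2.7 = 4.3 hr
(0.6/4.3) * 10^(82.4/10) = 2.42484e+07
(1.0/4.3) * 10^(76.0/10) = 9.25831e+06
(2.7/4.3) * 10^(53.3/10) = 134244
Sum = 2.42484e+07 + 9.25831e+06 + 134244 = 3.3641e+07
Leq = 10*log10(3.3641e+07) = 75.269 dB


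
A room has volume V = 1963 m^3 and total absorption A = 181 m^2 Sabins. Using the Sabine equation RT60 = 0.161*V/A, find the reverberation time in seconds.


RT60 = 0.161 * 1963 / 181 = 1.7461 s


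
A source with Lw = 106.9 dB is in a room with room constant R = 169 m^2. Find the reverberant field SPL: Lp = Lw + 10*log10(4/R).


4/R = 4/169 = 0.0236686
Lp = 106.9 + 10*log10(0.0236686) = 90.642 dB


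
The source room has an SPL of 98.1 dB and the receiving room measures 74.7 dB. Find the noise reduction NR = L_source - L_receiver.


NR = L_source - L_receiver (difference between source and receiving room levels)
NR = 98.1 - 74.7 = 23.4 dB


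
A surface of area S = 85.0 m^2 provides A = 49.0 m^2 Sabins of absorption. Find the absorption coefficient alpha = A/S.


Absorption coefficient = absorbed power / incident power
alpha = A / S = 49.0 / 85.0 = 0.57647


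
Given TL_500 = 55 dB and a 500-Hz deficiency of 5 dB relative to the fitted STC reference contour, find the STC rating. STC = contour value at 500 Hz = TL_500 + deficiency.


By ASTM E413, STC = value of the fitted reference contour at 500 Hz.
Contour value at 500 Hz = TL_500 + deficiency = 55 + 5 = 60
STC = 60


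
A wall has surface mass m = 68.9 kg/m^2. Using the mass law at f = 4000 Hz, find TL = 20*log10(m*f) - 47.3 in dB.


m * f = 68.9 * 4000 = 275600
20*log10(275600) = 108.806 dB
TL = 108.806 - 47.3 = 61.506 dB


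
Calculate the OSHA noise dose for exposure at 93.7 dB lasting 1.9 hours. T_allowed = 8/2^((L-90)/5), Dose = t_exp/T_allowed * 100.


T_allowed = 8 / 2^((93.7 - 90)/5) = 4.78991 hr
Dose = 1.9 / 4.78991 * 100 = 39.667 %


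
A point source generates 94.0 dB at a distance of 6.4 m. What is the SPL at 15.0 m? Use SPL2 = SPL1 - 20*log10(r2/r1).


r2/r1 = 15.0/6.4 = 2.34375
Correction = 20*log10(2.34375) = 7.39823 dB
SPL2 = 94.0 - 7.39823 = 86.602 dB


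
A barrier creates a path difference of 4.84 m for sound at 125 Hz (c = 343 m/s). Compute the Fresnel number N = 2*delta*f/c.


N = 2*delta*f/c = 2*delta/lambda, where lambda = c/f
lambda = 343 / 125 = 2.744 m
N = 2 * 4.84 / 2.744 = 3.5277


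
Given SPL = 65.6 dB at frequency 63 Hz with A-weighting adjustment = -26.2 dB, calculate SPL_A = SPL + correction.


A-weighting table: 63 Hz -> -26.2 dB correction
SPL_A = SPL + correction = 65.6 + (-26.2) = 39.4 dBA


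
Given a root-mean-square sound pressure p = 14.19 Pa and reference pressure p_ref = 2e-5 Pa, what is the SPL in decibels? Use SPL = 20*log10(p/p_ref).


p / p_ref = 14.19 / 2e-5 = 709500
SPL = 20 * log10(709500) = 117.02 dB


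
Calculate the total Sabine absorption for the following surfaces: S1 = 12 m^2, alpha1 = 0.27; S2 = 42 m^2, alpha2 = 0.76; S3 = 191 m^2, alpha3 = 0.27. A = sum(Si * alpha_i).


12 * 0.27 = 3.24
42 * 0.76 = 31.92
191 * 0.27 = 51.57
A_total = 3.24 + 31.92 + 51.57 = 86.73 m^2


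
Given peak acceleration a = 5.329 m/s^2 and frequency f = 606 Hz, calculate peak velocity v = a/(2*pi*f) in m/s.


omega = 2*pi*f = 2*pi*606 = 3807.61 rad/s
v = a / omega = 5.329 / 3807.61 = 0.0013996 m/s


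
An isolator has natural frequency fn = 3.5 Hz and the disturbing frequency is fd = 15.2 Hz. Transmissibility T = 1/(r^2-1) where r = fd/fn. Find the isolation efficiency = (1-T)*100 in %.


r = 15.2 / 3.5 = 4.34286
r^2 - 1 = 4.34286^2 - 1 = 17.8604
T = 1/17.8604 = 0.0559898
Efficiency = (1 - 0.0559898)*100 = 94.401 %


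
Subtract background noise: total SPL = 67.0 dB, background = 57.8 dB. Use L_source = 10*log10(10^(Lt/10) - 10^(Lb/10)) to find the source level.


10^(67.0/10) = 5.01187e+06
10^(57.8/10) = 602560
Difference = 5.01187e+06 - 602560 = 4.40931e+06
L_source = 10*log10(4.40931e+06) = 66.444 dB


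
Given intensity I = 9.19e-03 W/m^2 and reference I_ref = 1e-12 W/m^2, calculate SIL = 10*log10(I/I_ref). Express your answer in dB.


I / I_ref = 9.19e-03 / 1e-12 = 9.19e+09
SIL = 10 * log10(9.19e+09) = 99.633 dB


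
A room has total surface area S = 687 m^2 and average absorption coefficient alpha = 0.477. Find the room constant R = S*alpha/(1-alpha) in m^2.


R = 687 * 0.477 / (1 - 0.477) = 626.58 m^2


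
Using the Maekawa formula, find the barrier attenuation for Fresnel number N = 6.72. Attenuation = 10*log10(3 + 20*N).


3 + 20*N = 3 + 20*6.72 = 137.4
Att = 10*log10(137.4) = 21.38 dB


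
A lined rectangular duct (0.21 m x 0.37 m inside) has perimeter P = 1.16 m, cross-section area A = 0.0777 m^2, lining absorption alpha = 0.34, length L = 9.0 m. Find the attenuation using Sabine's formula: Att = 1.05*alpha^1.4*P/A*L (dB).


alpha^1.4 = 0.34^1.4 = 0.220836
Attenuation rate = 1.05 * alpha^1.4 * P / A
= 1.05 * 0.220836 * 1.16 / 0.0777 = 3.46175 dB/m
Total Att = 3.46175 * 9.0 = 31.156 dB


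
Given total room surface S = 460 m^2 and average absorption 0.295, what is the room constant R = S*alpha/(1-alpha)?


R = 460 * 0.295 / (1 - 0.295) = 192.48 m^2


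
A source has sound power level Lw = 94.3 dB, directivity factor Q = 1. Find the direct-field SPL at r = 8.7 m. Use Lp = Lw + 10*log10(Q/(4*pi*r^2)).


4*pi*r^2 = 4*pi*8.7^2 = 951.149 m^2
Q / (4*pi*r^2) = 1 / 951.149 = 0.00105136
Lp = 94.3 + 10*log10(0.00105136) = 64.518 dB


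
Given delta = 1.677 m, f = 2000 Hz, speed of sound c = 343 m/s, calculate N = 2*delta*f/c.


N = 2*delta*f/c = 2*delta/lambda, where lambda = c/f
lambda = 343 / 2000 = 0.1715 m
N = 2 * 1.677 / 0.1715 = 19.557


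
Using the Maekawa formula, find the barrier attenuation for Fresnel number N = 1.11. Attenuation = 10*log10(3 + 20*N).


3 + 20*N = 3 + 20*1.11 = 25.2
Att = 10*log10(25.2) = 14.014 dB


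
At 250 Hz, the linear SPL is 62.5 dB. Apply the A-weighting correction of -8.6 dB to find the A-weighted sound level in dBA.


A-weighting table: 250 Hz -> -8.6 dB correction
SPL_A = SPL + correction = 62.5 + (-8.6) = 53.9 dBA


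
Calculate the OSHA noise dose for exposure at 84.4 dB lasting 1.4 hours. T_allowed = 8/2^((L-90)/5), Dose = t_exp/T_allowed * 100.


T_allowed = 8 / 2^((84.4 - 90)/5) = 17.3878 hr
Dose = 1.4 / 17.3878 * 100 = 8.0516 %


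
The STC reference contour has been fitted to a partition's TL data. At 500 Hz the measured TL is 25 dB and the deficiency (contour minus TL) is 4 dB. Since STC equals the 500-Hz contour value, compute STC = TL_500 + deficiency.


By ASTM E413, STC = value of the fitted reference contour at 500 Hz.
Contour value at 500 Hz = TL_500 + deficiency = 25 + 4 = 29
STC = 29


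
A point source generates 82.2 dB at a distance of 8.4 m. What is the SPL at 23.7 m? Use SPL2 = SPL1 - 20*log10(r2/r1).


r2/r1 = 23.7/8.4 = 2.82143
Correction = 20*log10(2.82143) = 9.00939 dB
SPL2 = 82.2 - 9.00939 = 73.191 dB


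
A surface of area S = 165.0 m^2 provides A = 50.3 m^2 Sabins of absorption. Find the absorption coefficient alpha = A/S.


Absorption coefficient = absorbed power / incident power
alpha = A / S = 50.3 / 165.0 = 0.30485


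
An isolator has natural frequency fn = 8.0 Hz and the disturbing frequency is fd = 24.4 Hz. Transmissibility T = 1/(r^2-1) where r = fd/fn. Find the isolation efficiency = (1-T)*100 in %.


r = 24.4 / 8.0 = 3.05
r^2 - 1 = 3.05^2 - 1 = 8.3025
T = 1/8.3025 = 0.120446
Efficiency = (1 - 0.120446)*100 = 87.955 %


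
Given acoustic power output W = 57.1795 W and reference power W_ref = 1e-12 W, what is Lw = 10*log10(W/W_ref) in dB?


W / W_ref = 57.1795 / 1e-12 = 5.71795e+13
Lw = 10 * log10(5.71795e+13) = 137.57 dB


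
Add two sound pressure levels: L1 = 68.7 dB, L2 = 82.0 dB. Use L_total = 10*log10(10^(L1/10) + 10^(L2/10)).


10^(68.7/10) = 7.4131e+06
10^(82.0/10) = 1.58489e+08
Sum = 7.4131e+06 + 1.58489e+08 = 1.65902e+08
L_total = 10*log10(1.65902e+08) = 82.199 dB


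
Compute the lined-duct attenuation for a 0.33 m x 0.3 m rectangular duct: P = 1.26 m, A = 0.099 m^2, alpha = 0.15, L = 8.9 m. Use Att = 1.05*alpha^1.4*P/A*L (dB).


alpha^1.4 = 0.15^1.4 = 0.0702308
Attenuation rate = 1.05 * alpha^1.4 * P / A
= 1.05 * 0.0702308 * 1.26 / 0.099 = 0.938539 dB/m
Total Att = 0.938539 * 8.9 = 8.353 dB


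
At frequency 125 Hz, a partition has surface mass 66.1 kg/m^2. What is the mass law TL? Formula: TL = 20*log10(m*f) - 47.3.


m * f = 66.1 * 125 = 8262.5
20*log10(8262.5) = 78.3422 dB
TL = 78.3422 - 47.3 = 31.042 dB


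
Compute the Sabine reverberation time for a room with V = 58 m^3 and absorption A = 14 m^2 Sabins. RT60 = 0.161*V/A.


RT60 = 0.161 * 58 / 14 = 0.667 s


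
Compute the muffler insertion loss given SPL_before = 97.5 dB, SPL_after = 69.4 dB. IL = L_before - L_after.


Insertion loss = SPL without muffler - SPL with muffler
IL = 97.5 - 69.4 = 28.1 dB


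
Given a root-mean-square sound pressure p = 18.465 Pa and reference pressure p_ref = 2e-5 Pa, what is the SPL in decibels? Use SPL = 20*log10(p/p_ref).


p / p_ref = 18.465 / 2e-5 = 923250
SPL = 20 * log10(923250) = 119.31 dB


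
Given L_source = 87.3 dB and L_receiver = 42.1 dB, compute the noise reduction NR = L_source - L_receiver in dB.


NR = L_source - L_receiver (difference between source and receiving room levels)
NR = 87.3 - 42.1 = 45.2 dB


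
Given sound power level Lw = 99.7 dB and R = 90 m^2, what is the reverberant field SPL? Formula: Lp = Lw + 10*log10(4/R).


4/R = 4/90 = 0.0444444
Lp = 99.7 + 10*log10(0.0444444) = 86.178 dB


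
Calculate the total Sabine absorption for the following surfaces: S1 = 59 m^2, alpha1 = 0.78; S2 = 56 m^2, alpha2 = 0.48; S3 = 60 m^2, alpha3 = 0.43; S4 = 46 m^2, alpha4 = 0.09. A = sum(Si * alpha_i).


59 * 0.78 = 46.02
56 * 0.48 = 26.88
60 * 0.43 = 25.8
46 * 0.09 = 4.14
A_total = 46.02 + 26.88 + 25.8 + 4.14 = 102.84 m^2


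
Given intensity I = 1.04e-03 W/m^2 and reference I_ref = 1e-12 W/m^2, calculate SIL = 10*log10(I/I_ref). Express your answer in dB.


I / I_ref = 1.04e-03 / 1e-12 = 1.04e+09
SIL = 10 * log10(1.04e+09) = 90.17 dB


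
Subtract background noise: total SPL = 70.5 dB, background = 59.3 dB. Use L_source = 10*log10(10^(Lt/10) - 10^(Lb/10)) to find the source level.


10^(70.5/10) = 1.12202e+07
10^(59.3/10) = 851138
Difference = 1.12202e+07 - 851138 = 1.03691e+07
L_source = 10*log10(1.03691e+07) = 70.157 dB


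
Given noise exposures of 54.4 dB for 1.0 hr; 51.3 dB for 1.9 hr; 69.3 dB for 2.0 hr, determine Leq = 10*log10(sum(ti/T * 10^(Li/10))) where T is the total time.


T_total = 1.0 + 1.9 + 2.0 = 4.9 hr
(1.0/4.9) * 10^(54.4/10) = 56208.7
(1.9/4.9) * 10^(51.3/10) = 52306.7
(2.0/4.9) * 10^(69.3/10) = 3.47403e+06
Sum = 56208.7 + 52306.7 + 3.47403e+06 = 3.58255e+06
Leq = 10*log10(3.58255e+06) = 65.542 dB


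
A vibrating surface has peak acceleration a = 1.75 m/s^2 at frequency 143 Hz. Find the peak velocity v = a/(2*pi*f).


omega = 2*pi*f = 2*pi*143 = 898.495 rad/s
v = a / omega = 1.75 / 898.495 = 0.0019477 m/s


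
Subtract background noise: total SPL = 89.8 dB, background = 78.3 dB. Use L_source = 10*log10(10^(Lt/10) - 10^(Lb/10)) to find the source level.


10^(89.8/10) = 9.54993e+08
10^(78.3/10) = 6.76083e+07
Difference = 9.54993e+08 - 6.76083e+07 = 8.87385e+08
L_source = 10*log10(8.87385e+08) = 89.481 dB


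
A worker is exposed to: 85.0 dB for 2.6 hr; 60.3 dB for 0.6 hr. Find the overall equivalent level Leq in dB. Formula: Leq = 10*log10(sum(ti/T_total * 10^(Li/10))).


T_total = 2.6 + 0.6 = 3.2 hr
(2.6/3.2) * 10^(85.0/10) = 2.56935e+08
(0.6/3.2) * 10^(60.3/10) = 200910
Sum = 2.56935e+08 + 200910 = 2.57136e+08
Leq = 10*log10(2.57136e+08) = 84.102 dB


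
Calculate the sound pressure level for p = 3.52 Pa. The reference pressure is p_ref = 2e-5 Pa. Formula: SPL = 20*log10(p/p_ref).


p / p_ref = 3.52 / 2e-5 = 176000
SPL = 20 * log10(176000) = 104.91 dB


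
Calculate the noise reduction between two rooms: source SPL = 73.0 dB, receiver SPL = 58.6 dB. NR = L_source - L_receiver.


NR = L_source - L_receiver (difference between source and receiving room levels)
NR = 73.0 - 58.6 = 14.4 dB


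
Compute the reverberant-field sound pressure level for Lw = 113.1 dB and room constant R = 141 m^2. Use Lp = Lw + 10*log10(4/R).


4/R = 4/141 = 0.0283688
Lp = 113.1 + 10*log10(0.0283688) = 97.628 dB


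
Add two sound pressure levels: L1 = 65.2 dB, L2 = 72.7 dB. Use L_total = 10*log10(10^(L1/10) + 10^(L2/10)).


10^(65.2/10) = 3.31131e+06
10^(72.7/10) = 1.86209e+07
Sum = 3.31131e+06 + 1.86209e+07 = 2.19322e+07
L_total = 10*log10(2.19322e+07) = 73.411 dB


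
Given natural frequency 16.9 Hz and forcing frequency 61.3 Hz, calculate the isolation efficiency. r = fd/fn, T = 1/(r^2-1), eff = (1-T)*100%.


r = 61.3 / 16.9 = 3.62722
r^2 - 1 = 3.62722^2 - 1 = 12.1567
T = 1/12.1567 = 0.0822592
Efficiency = (1 - 0.0822592)*100 = 91.774 %


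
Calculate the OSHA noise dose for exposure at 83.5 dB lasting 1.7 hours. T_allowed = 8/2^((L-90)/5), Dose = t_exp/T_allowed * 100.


T_allowed = 8 / 2^((83.5 - 90)/5) = 19.6983 hr
Dose = 1.7 / 19.6983 * 100 = 8.6302 %


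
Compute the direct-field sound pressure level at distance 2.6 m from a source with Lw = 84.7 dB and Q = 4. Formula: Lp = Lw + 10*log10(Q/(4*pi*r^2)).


4*pi*r^2 = 4*pi*2.6^2 = 84.9487 m^2
Q / (4*pi*r^2) = 4 / 84.9487 = 0.0470872
Lp = 84.7 + 10*log10(0.0470872) = 71.429 dB


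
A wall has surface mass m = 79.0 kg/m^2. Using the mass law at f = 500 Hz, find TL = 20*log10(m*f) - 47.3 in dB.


m * f = 79.0 * 500 = 39500
20*log10(39500) = 91.9319 dB
TL = 91.9319 - 47.3 = 44.632 dB


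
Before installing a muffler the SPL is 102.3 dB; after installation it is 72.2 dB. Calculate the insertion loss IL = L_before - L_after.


Insertion loss = SPL without muffler - SPL with muffler
IL = 102.3 - 72.2 = 30.1 dB


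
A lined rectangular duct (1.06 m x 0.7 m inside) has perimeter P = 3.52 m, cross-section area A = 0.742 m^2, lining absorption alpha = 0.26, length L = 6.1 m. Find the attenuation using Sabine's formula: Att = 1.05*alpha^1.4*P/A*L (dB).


alpha^1.4 = 0.26^1.4 = 0.151692
Attenuation rate = 1.05 * alpha^1.4 * P / A
= 1.05 * 0.151692 * 3.52 / 0.742 = 0.755598 dB/m
Total Att = 0.755598 * 6.1 = 4.6091 dB


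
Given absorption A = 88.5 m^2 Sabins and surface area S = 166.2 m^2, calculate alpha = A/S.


Absorption coefficient = absorbed power / incident power
alpha = A / S = 88.5 / 166.2 = 0.53249


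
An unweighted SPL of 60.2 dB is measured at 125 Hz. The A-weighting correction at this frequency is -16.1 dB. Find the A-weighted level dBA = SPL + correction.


A-weighting table: 125 Hz -> -16.1 dB correction
SPL_A = SPL + correction = 60.2 + (-16.1) = 44.1 dBA


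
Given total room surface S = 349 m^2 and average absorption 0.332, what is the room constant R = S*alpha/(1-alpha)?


R = 349 * 0.332 / (1 - 0.332) = 173.46 m^2


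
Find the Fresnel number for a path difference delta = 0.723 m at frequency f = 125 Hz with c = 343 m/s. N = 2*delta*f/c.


N = 2*delta*f/c = 2*delta/lambda, where lambda = c/f
lambda = 343 / 125 = 2.744 m
N = 2 * 0.723 / 2.744 = 0.52697
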